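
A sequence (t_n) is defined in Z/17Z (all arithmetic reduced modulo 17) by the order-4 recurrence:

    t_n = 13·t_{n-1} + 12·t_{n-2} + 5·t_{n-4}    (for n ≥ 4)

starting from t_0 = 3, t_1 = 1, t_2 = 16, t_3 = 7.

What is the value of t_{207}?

t_4 = 13·7 + 12·16 + 0·1 + 5·3 = 9
t_5 = 13·9 + 12·7 + 0·16 + 5·1 = 2
t_6 = 13·2 + 12·9 + 0·7 + 5·16 = 10
t_7 = 13·10 + 12·2 + 0·9 + 5·7 = 2
t_8 = 13·2 + 12·10 + 0·2 + 5·9 = 4
t_9 = 13·4 + 12·2 + 0·10 + 5·2 = 1
Continuing the recurrence:
  t_10 = 9;  t_11 = 3;  t_12 = 14;  t_13 = 2;  t_14 = 1;  t_15 = 1
  t_16 = 10;  t_17 = 16;  t_18 = 10;  t_19 = 4;  t_20 = 1;  t_21 = 5
  t_22 = 8;  t_23 = 14;  t_24 = 11;  t_25 = 13;  t_26 = 1;  t_27 = 1
  t_28 = 12;  t_29 = 12;  t_30 = 16;  t_31 = 0;  t_32 = 14;  t_33 = 4
  t_34 = 11;  t_35 = 4;  t_36 = 16;  t_37 = 4;  t_38 = 10;  t_39 = 11
  t_40 = 3;  t_41 = 4;  t_42 = 2;  t_43 = 10;  t_44 = 16;  t_45 = 8
  t_46 = 0;  t_47 = 10;  t_48 = 6;  t_49 = 0;  t_50 = 4;  t_51 = 0
  t_52 = 10;  t_53 = 11;  t_54 = 11;  t_55 = 3;  t_56 = 0;  t_57 = 6
  t_58 = 14;  t_59 = 14;  t_60 = 10;  t_61 = 5;  t_62 = 0;  t_63 = 11
  t_64 = 6;  t_65 = 14;  t_66 = 16;  t_67 = 6;  t_68 = 11;  t_69 = 13
  t_70 = 7;  t_71 = 5;  t_72 = 0;  t_73 = 6;  t_74 = 11;  t_75 = 2
  t_76 = 5;  t_77 = 0;  t_78 = 13;  t_79 = 9;  t_80 = 9;  t_81 = 4
  t_82 = 4;  t_83 = 9;  t_84 = 6;  t_85 = 2;  t_86 = 16;  t_87 = 5
  t_88 = 15;  t_89 = 10;  t_90 = 16;  t_91 = 13;  t_92 = 11;  t_93 = 9
  t_94 = 6;  t_95 = 13;  t_96 = 7;  t_97 = 3;  t_98 = 0;  t_99 = 16
  t_100 = 5;  t_101 = 0;  t_102 = 9;  t_103 = 10;  t_104 = 8;  t_105 = 3
  t_106 = 10;  t_107 = 12;  t_108 = 10;  t_109 = 0;  t_110 = 0;  t_111 = 9
  t_112 = 14;  t_113 = 1;  t_114 = 11;  t_115 = 13;  t_116 = 14;  t_117 = 3
  t_118 = 7;  t_119 = 5;  t_120 = 15;  t_121 = 15;  t_122 = 2;  t_123 = 10
  t_124 = 8;  t_125 = 10;  t_126 = 15;  t_127 = 8;  t_128 = 1;  t_129 = 6
  t_130 = 12;  t_131 = 13;  t_132 = 12;  t_133 = 2;  t_134 = 9;  t_135 = 2
  t_136 = 7;  t_137 = 6;  t_138 = 3;  t_139 = 2;  t_140 = 12;  t_141 = 6
  t_142 = 16;  t_143 = 1;  t_144 = 10;  t_145 = 2;  t_146 = 5;  t_147 = 9
  t_148 = 6;  t_149 = 9;  t_150 = 10;  t_151 = 11;  t_152 = 4;  t_153 = 8
  t_154 = 15;  t_155 = 6;  t_156 = 6;  t_157 = 3;  t_158 = 16;  t_159 = 2
  t_160 = 10;  t_161 = 16;  t_162 = 0;  t_163 = 15;  t_164 = 7;  t_165 = 11
  t_166 = 6;  t_167 = 13;  t_168 = 4;  t_169 = 8;  t_170 = 12;  t_171 = 11
  t_172 = 1;  t_173 = 15;  t_174 = 12;  t_175 = 0;  t_176 = 13;  t_177 = 6
  t_178 = 5;  t_179 = 1;  t_180 = 2;  t_181 = 0;  t_182 = 15;  t_183 = 13
  t_184 = 2;  t_185 = 12;  t_186 = 0;  t_187 = 5;  t_188 = 7;  t_189 = 7
  t_190 = 5;  t_191 = 4;  t_192 = 11;  t_193 = 5;  t_194 = 1;  t_195 = 8
  t_196 = 1;  t_197 = 15;  t_198 = 8;  t_199 = 1;  t_200 = 12;  t_201 = 5
  t_202 = 11;  t_203 = 4;  t_204 = 6;  t_205 = 15
t_206 = 13·15 + 12·6 + 0·4 + 5·11 = 16
t_207 = 13·16 + 12·15 + 0·6 + 5·4 = 0

0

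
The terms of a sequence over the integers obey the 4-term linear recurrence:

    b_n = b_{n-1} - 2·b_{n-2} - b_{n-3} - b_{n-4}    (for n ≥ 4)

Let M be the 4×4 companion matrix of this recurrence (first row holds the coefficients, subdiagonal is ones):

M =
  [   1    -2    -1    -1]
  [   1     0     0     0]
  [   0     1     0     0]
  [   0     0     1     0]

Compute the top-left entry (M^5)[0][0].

(M^5)[0][0] is the top entry after applying M 5 times to the unit state (1, 0, 0, 0). Equivalently it is h_{8} for the auxiliary sequence (h_n) obeying the same recurrence with h_3 = 1 and h_i = 0 for 0 ≤ i < 3:
h_4 = 1·1 + -2·0 + -1·0 + -1·0 = 1
h_5 = 1·1 + -2·1 + -1·0 + -1·0 = -1
h_6 = 1·-1 + -2·1 + -1·1 + -1·0 = -4
h_7 = 1·-4 + -2·-1 + -1·1 + -1·1 = -4
h_8 = 1·-4 + -2·-4 + -1·-1 + -1·1 = 4

4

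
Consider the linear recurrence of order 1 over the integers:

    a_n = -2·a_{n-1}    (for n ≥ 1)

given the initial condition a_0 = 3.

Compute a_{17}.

a_1 = -2·3 = -6
a_2 = -2·-6 = 12
a_3 = -2·12 = -24
a_4 = -2·-24 = 48
a_5 = -2·48 = -96
a_6 = -2·-96 = 192
a_7 = -2·192 = -384
a_8 = -2·-384 = 768
a_9 = -2·768 = -1536
a_10 = -2·-1536 = 3072
a_11 = -2·3072 = -6144
a_12 = -2·-6144 = 12288
a_13 = -2·12288 = -24576
a_14 = -2·-24576 = 49152
a_15 = -2·49152 = -98304
a_16 = -2·-98304 = 196608
a_17 = -2·196608 = -393216

-393216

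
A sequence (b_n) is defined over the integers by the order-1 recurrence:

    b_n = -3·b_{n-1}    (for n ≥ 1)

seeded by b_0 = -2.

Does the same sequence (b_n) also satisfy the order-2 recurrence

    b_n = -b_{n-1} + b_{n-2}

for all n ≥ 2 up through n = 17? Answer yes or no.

no

Terms b_0..b_17: -2, 6, -18, 54, -162, 486, -1458, 4374, -13122, 39366, -118098, 354294, -1062882, 3188646, -9565938, 28697814, -86093442, 258280326
n=2: candidate gives -8, actual b_2 = -18 ✗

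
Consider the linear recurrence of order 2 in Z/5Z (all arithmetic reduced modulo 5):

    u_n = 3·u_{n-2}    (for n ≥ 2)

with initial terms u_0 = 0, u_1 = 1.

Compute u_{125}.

4

u_2 = 0·1 + 3·0 = 0
u_3 = 0·0 + 3·1 = 3
u_4 = 0·3 + 3·0 = 0
u_5 = 0·0 + 3·3 = 4
u_6 = 0·4 + 3·0 = 0
u_7 = 0·0 + 3·4 = 2
u_8 = 0·2 + 3·0 = 0
u_9 = 0·0 + 3·2 = 1
(u_8, u_9) = (0, 1) = (u_0, u_1), so the sequence has period 8.
125 ≡ 5 (mod 8), hence u_125 = u_5 = 4.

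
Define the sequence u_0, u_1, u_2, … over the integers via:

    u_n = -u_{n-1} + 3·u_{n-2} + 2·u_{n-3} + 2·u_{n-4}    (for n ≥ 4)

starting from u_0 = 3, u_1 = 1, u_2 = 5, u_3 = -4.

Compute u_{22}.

19460859

u_4 = -1·-4 + 3·5 + 2·1 + 2·3 = 27
u_5 = -1·27 + 3·-4 + 2·5 + 2·1 = -27
u_6 = -1·-27 + 3·27 + 2·-4 + 2·5 = 110
u_7 = -1·110 + 3·-27 + 2·27 + 2·-4 = -145
u_8 = -1·-145 + 3·110 + 2·-27 + 2·27 = 475
u_9 = -1·475 + 3·-145 + 2·110 + 2·-27 = -744
u_10 = -1·-744 + 3·475 + 2·-145 + 2·110 = 2099
u_11 = -1·2099 + 3·-744 + 2·475 + 2·-145 = -3671
u_12 = -1·-3671 + 3·2099 + 2·-744 + 2·475 = 9430
u_13 = -1·9430 + 3·-3671 + 2·2099 + 2·-744 = -17733
u_14 = -1·-17733 + 3·9430 + 2·-3671 + 2·2099 = 42879
u_15 = -1·42879 + 3·-17733 + 2·9430 + 2·-3671 = -84560
u_16 = -1·-84560 + 3·42879 + 2·-17733 + 2·9430 = 196591
u_17 = -1·196591 + 3·-84560 + 2·42879 + 2·-17733 = -399979
u_18 = -1·-399979 + 3·196591 + 2·-84560 + 2·42879 = 906390
u_19 = -1·906390 + 3·-399979 + 2·196591 + 2·-84560 = -1882265
u_20 = -1·-1882265 + 3·906390 + 2·-399979 + 2·196591 = 4194659
u_21 = -1·4194659 + 3·-1882265 + 2·906390 + 2·-399979 = -8828632
u_22 = -1·-8828632 + 3·4194659 + 2·-1882265 + 2·906390 = 19460859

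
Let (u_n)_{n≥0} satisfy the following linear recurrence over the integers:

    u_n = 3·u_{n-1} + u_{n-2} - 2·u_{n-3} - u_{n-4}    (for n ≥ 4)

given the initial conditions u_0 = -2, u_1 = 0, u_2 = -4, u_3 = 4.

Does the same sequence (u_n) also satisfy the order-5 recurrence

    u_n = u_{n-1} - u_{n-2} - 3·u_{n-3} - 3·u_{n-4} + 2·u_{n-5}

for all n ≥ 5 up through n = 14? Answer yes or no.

Terms u_0..u_14: -2, 0, -4, 4, 10, 42, 132, 414, 1280, 3948, 12164, 37466, 115386, 355348, 1094334
n=5: candidate gives 14, actual u_5 = 42 ✗

no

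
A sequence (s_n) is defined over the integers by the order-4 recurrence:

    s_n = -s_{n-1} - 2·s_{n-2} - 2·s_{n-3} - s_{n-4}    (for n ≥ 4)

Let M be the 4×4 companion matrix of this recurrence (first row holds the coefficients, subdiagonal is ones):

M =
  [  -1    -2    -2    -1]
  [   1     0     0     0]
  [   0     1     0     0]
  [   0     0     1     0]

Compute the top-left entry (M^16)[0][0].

49

(M^16)[0][0] is the top entry after applying M 16 times to the unit state (1, 0, 0, 0). Equivalently it is h_{19} for the auxiliary sequence (h_n) obeying the same recurrence with h_3 = 1 and h_i = 0 for 0 ≤ i < 3:
h_4 = -1·1 + -2·0 + -2·0 + -1·0 = -1
h_5 = -1·-1 + -2·1 + -2·0 + -1·0 = -1
h_6 = -1·-1 + -2·-1 + -2·1 + -1·0 = 1
h_7 = -1·1 + -2·-1 + -2·-1 + -1·1 = 2
h_8 = -1·2 + -2·1 + -2·-1 + -1·-1 = -1
h_9 = -1·-1 + -2·2 + -2·1 + -1·-1 = -4
h_10 = -1·-4 + -2·-1 + -2·2 + -1·1 = 1
h_11 = -1·1 + -2·-4 + -2·-1 + -1·2 = 7
h_12 = -1·7 + -2·1 + -2·-4 + -1·-1 = 0
h_13 = -1·0 + -2·7 + -2·1 + -1·-4 = -12
h_14 = -1·-12 + -2·0 + -2·7 + -1·1 = -3
h_15 = -1·-3 + -2·-12 + -2·0 + -1·7 = 20
h_16 = -1·20 + -2·-3 + -2·-12 + -1·0 = 10
h_17 = -1·10 + -2·20 + -2·-3 + -1·-12 = -32
h_18 = -1·-32 + -2·10 + -2·20 + -1·-3 = -25
h_19 = -1·-25 + -2·-32 + -2·10 + -1·20 = 49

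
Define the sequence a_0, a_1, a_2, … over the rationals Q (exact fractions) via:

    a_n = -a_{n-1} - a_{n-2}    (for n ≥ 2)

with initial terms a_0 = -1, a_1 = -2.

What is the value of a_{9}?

-1

a_2 = -1·-2 + -1·-1 = 3
a_3 = -1·3 + -1·-2 = -1
a_4 = -1·-1 + -1·3 = -2
(a_3, a_4) = (-1, -2) = (a_0, a_1), so the sequence has period 3.
9 ≡ 0 (mod 3), hence a_9 = a_0 = -1.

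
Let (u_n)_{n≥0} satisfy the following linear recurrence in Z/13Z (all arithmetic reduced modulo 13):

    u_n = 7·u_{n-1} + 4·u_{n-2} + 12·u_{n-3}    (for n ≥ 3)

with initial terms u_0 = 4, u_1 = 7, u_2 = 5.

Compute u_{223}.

1

u_3 = 7·5 + 4·7 + 12·4 = 7
u_4 = 7·7 + 4·5 + 12·7 = 10
u_5 = 7·10 + 4·7 + 12·5 = 2
u_6 = 7·2 + 4·10 + 12·7 = 8
u_7 = 7·8 + 4·2 + 12·10 = 2
u_8 = 7·2 + 4·8 + 12·2 = 5
Continuing the recurrence:
  u_9 = 9;  u_10 = 3;  u_11 = 0;  u_12 = 3;  u_13 = 5;  u_14 = 8
  u_15 = 8;  u_16 = 5;  u_17 = 7;  u_18 = 9;  u_19 = 8;  u_20 = 7
  u_21 = 7;  u_22 = 4;  u_23 = 10;  u_24 = 1;  u_25 = 4;  u_26 = 9
  u_27 = 0;  u_28 = 6;  u_29 = 7;  u_30 = 8;  u_31 = 0;  u_32 = 12
  u_33 = 11;  u_34 = 8;  u_35 = 10;  u_36 = 0;  u_37 = 6;  u_38 = 6
  u_39 = 1;  u_40 = 12;  u_41 = 4;  u_42 = 10;  u_43 = 9;  u_44 = 8
  u_45 = 4;  u_46 = 12;  u_47 = 1;  u_48 = 12;  u_49 = 11;  u_50 = 7
  u_51 = 3;  u_52 = 12;  u_53 = 11;  u_54 = 5;  u_55 = 2;  u_56 = 10
  u_57 = 8;  u_58 = 3;  u_59 = 4;  u_60 = 6;  u_61 = 3;  u_62 = 2
  u_63 = 7;  u_64 = 2;  u_65 = 1;  u_66 = 8;  u_67 = 6;  u_68 = 8
  u_69 = 7;  u_70 = 10;  u_71 = 12;  u_72 = 0;  u_73 = 12;  u_74 = 7
  u_75 = 6;  u_76 = 6;  u_77 = 7;  u_78 = 2;  u_79 = 10;  u_80 = 6
  u_81 = 2;  u_82 = 2;  u_83 = 3;  u_84 = 1;  u_85 = 4;  u_86 = 3
  u_87 = 10;  u_88 = 0;  u_89 = 11;  u_90 = 2;  u_91 = 6;  u_92 = 0
  u_93 = 9;  u_94 = 5;  u_95 = 6;  u_96 = 1;  u_97 = 0;  u_98 = 11
  u_99 = 11;  u_100 = 4;  u_101 = 9;  u_102 = 3;  u_103 = 1;  u_104 = 10
  u_105 = 6;  u_106 = 3;  u_107 = 9;  u_108 = 4;  u_109 = 9;  u_110 = 5
  u_111 = 2;  u_112 = 12;  u_113 = 9;  u_114 = 5;  u_115 = 7;  u_116 = 8
  u_117 = 1;  u_118 = 6;  u_119 = 12;  u_120 = 3;  u_121 = 11;  u_122 = 12
  u_123 = 8;  u_124 = 2;  u_125 = 8;  u_126 = 4;  u_127 = 6;  u_128 = 11
  u_129 = 6;  u_130 = 2;  u_131 = 1;  u_132 = 9;  u_133 = 0;  u_134 = 9
  u_135 = 2;  u_136 = 11;  u_137 = 11;  u_138 = 2;  u_139 = 8;  u_140 = 1
  u_141 = 11;  u_142 = 8;  u_143 = 8;  u_144 = 12;  u_145 = 4;  u_146 = 3
  u_147 = 12;  u_148 = 1;  u_149 = 0;  u_150 = 5;  u_151 = 8;  u_152 = 11
  u_153 = 0;  u_154 = 10;  u_155 = 7;  u_156 = 11;  u_157 = 4;  u_158 = 0
  u_159 = 5;  u_160 = 5;  u_161 = 3;  u_162 = 10;  u_163 = 12;  u_164 = 4
  u_165 = 1;  u_166 = 11;  u_167 = 12;  u_168 = 10;  u_169 = 3;  u_170 = 10
  u_171 = 7;  u_172 = 8;  u_173 = 9;  u_174 = 10;  u_175 = 7;  u_176 = 2
  u_177 = 6;  u_178 = 4;  u_179 = 11;  u_180 = 9;  u_181 = 12;  u_182 = 5
  u_183 = 9;  u_184 = 6;  u_185 = 8;  u_186 = 6;  u_187 = 3;  u_188 = 11
  u_189 = 5;  u_190 = 11;  u_191 = 8;  u_192 = 4;  u_193 = 10;  u_194 = 0
  u_195 = 10;  u_196 = 8;  u_197 = 5;  u_198 = 5;  u_199 = 8;  u_200 = 6
  u_201 = 4;  u_202 = 5;  u_203 = 6;  u_204 = 6;  u_205 = 9;  u_206 = 3
  u_207 = 12;  u_208 = 9;  u_209 = 4;  u_210 = 0;  u_211 = 7;  u_212 = 6
  u_213 = 5;  u_214 = 0;  u_215 = 1;  u_216 = 2;  u_217 = 5;  u_218 = 3
  u_219 = 0;  u_220 = 7;  u_221 = 7
u_222 = 7·7 + 4·7 + 12·0 = 12
u_223 = 7·12 + 4·7 + 12·7 = 1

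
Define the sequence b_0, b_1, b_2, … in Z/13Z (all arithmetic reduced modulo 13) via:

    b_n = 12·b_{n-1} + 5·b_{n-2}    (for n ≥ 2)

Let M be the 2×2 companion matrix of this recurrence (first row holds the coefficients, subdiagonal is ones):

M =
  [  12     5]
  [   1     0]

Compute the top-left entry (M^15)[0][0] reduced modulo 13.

(M^15)[0][0] is the top entry after applying M 15 times to the unit state (1, 0). Equivalently it is h_{16} for the auxiliary sequence (h_n) obeying the same recurrence with h_1 = 1 and h_i = 0 for 0 ≤ i < 1:
h_2 = 12·1 + 5·0 = 12
h_3 = 12·12 + 5·1 = 6
h_4 = 12·6 + 5·12 = 2
h_5 = 12·2 + 5·6 = 2
h_6 = 12·2 + 5·2 = 8
h_7 = 12·8 + 5·2 = 2
h_8 = 12·2 + 5·8 = 12
h_9 = 12·12 + 5·2 = 11
h_10 = 12·11 + 5·12 = 10
h_11 = 12·10 + 5·11 = 6
h_12 = 12·6 + 5·10 = 5
h_13 = 12·5 + 5·6 = 12
h_14 = 12·12 + 5·5 = 0
h_15 = 12·0 + 5·12 = 8
h_16 = 12·8 + 5·0 = 5

5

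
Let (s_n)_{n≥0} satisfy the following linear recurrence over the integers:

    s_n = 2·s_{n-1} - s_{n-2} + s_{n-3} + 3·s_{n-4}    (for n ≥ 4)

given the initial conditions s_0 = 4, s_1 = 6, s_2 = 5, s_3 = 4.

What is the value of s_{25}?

s_4 = 2·4 + -1·5 + 1·6 + 3·4 = 21
s_5 = 2·21 + -1·4 + 1·5 + 3·6 = 61
s_6 = 2·61 + -1·21 + 1·4 + 3·5 = 120
s_7 = 2·120 + -1·61 + 1·21 + 3·4 = 212
s_8 = 2·212 + -1·120 + 1·61 + 3·21 = 428
s_9 = 2·428 + -1·212 + 1·120 + 3·61 = 947
s_10 = 2·947 + -1·428 + 1·212 + 3·120 = 2038
s_11 = 2·2038 + -1·947 + 1·428 + 3·212 = 4193
s_12 = 2·4193 + -1·2038 + 1·947 + 3·428 = 8579
s_13 = 2·8579 + -1·4193 + 1·2038 + 3·947 = 17844
s_14 = 2·17844 + -1·8579 + 1·4193 + 3·2038 = 37416
s_15 = 2·37416 + -1·17844 + 1·8579 + 3·4193 = 78146
s_16 = 2·78146 + -1·37416 + 1·17844 + 3·8579 = 162457
s_17 = 2·162457 + -1·78146 + 1·37416 + 3·17844 = 337716
s_18 = 2·337716 + -1·162457 + 1·78146 + 3·37416 = 703369
s_19 = 2·703369 + -1·337716 + 1·162457 + 3·78146 = 1465917
s_20 = 2·1465917 + -1·703369 + 1·337716 + 3·162457 = 3053552
s_21 = 2·3053552 + -1·1465917 + 1·703369 + 3·337716 = 6357704
s_22 = 2·6357704 + -1·3053552 + 1·1465917 + 3·703369 = 13237880
s_23 = 2·13237880 + -1·6357704 + 1·3053552 + 3·1465917 = 27569359
s_24 = 2·27569359 + -1·13237880 + 1·6357704 + 3·3053552 = 57419198
s_25 = 2·57419198 + -1·27569359 + 1·13237880 + 3·6357704 = 119580029

119580029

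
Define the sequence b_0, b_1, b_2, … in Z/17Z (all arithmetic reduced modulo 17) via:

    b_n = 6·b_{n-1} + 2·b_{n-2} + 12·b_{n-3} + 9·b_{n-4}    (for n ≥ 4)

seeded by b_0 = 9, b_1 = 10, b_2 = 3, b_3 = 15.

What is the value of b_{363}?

0

b_4 = 6·15 + 2·3 + 12·10 + 9·9 = 8
b_5 = 6·8 + 2·15 + 12·3 + 9·10 = 0
b_6 = 6·0 + 2·8 + 12·15 + 9·3 = 2
b_7 = 6·2 + 2·0 + 12·8 + 9·15 = 5
b_8 = 6·5 + 2·2 + 12·0 + 9·8 = 4
b_9 = 6·4 + 2·5 + 12·2 + 9·0 = 7
Continuing the recurrence:
  b_10 = 9;  b_11 = 8;  b_12 = 16;  b_13 = 11;  b_14 = 3;  b_15 = 15
  b_16 = 15;  b_17 = 0;  b_18 = 16;  b_19 = 3;  b_20 = 15;  b_21 = 16
  b_22 = 0;  b_23 = 1;  b_24 = 10;  b_25 = 2;  b_26 = 10;  b_27 = 6
  b_28 = 0;  b_29 = 14;  b_30 = 8;  b_31 = 11;  b_32 = 12;  b_33 = 10
  b_34 = 16;  b_35 = 2;  b_36 = 0;  b_37 = 14;  b_38 = 14;  b_39 = 11
  b_40 = 7;  b_41 = 1;  b_42 = 6;  b_43 = 0;  b_44 = 2;  b_45 = 8
  b_46 = 4;  b_47 = 13;  b_48 = 13;  b_49 = 3;  b_50 = 15;  b_51 = 12
  b_52 = 0;  b_53 = 10;  b_54 = 16;  b_55 = 3;  b_56 = 0;  b_57 = 16
  b_58 = 4;  b_59 = 15;  b_60 = 1;  b_61 = 7;  b_62 = 5;  b_63 = 4
  b_64 = 8;  b_65 = 9;  b_66 = 10;  b_67 = 6;  b_68 = 15;  b_69 = 14
  b_70 = 4;  b_71 = 14;  b_72 = 4;  b_73 = 5;  b_74 = 4;  b_75 = 4
  b_76 = 9;  b_77 = 2;  b_78 = 12;  b_79 = 16;  b_80 = 4;  b_81 = 14
  b_82 = 1;  b_83 = 5;  b_84 = 15;  b_85 = 0;  b_86 = 14;  b_87 = 3
  b_88 = 11;  b_89 = 2;  b_90 = 9;  b_91 = 13;  b_92 = 15;  b_93 = 4
  b_94 = 2;  b_95 = 11;  b_96 = 15;  b_97 = 2;  b_98 = 5;  b_99 = 7
  b_100 = 7;  b_101 = 15;  b_102 = 12;  b_103 = 11;  b_104 = 10;  b_105 = 4
  b_106 = 12;  b_107 = 10;  b_108 = 1;  b_109 = 2;  b_110 = 4;  b_111 = 11
  b_112 = 5;  b_113 = 16;  b_114 = 2;  b_115 = 16;  b_116 = 14;  b_117 = 12
  b_118 = 4;  b_119 = 3;  b_120 = 7;  b_121 = 0;  b_122 = 1;  b_123 = 15
  b_124 = 2;  b_125 = 3;  b_126 = 7;  b_127 = 3;  b_128 = 1;  b_129 = 4
  b_130 = 6;  b_131 = 15;  b_132 = 6;  b_133 = 4;  b_134 = 15;  b_135 = 16
  b_136 = 7;  b_137 = 1;  b_138 = 7;  b_139 = 0;  b_140 = 4;  b_141 = 15
  b_142 = 8;  b_143 = 7;  b_144 = 2;  b_145 = 2;  b_146 = 2;  b_147 = 1
  b_148 = 1;  b_149 = 16;  b_150 = 9;  b_151 = 5;  b_152 = 11;  b_153 = 5
  b_154 = 6;  b_155 = 2;  b_156 = 13;  b_157 = 12;  b_158 = 6;  b_159 = 13
  b_160 = 11;  b_161 = 0;  b_162 = 11;  b_163 = 9;  b_164 = 5;  b_165 = 10
  b_166 = 5;  b_167 = 4;  b_168 = 12;  b_169 = 9;  b_170 = 1;  b_171 = 0
  b_172 = 14;  b_173 = 7;  b_174 = 11;  b_175 = 10;  b_176 = 3;  b_177 = 12
  b_178 = 8;  b_179 = 11;  b_180 = 15;  b_181 = 10;  b_182 = 5;  b_183 = 6
  b_184 = 12;  b_185 = 13;  b_186 = 15;  b_187 = 8;  b_188 = 2;  b_189 = 2
  b_190 = 9;  b_191 = 1;  b_192 = 15;  b_193 = 14;  b_194 = 3;  b_195 = 14
  b_196 = 2;  b_197 = 15;  b_198 = 0;  b_199 = 10;  b_200 = 3;  b_201 = 3
  b_202 = 8;  b_203 = 10;  b_204 = 3;  b_205 = 8;  b_206 = 8;  b_207 = 3
  b_208 = 4;  b_209 = 11;  b_210 = 12;  b_211 = 16;  b_212 = 16;  b_213 = 14
  b_214 = 8;  b_215 = 4;  b_216 = 12;  b_217 = 13;  b_218 = 1;  b_219 = 8
  b_220 = 8;  b_221 = 6;  b_222 = 4;  b_223 = 0;  b_224 = 16;  b_225 = 11
  b_226 = 15;  b_227 = 15;  b_228 = 5;  b_229 = 16;  b_230 = 13;  b_231 = 16
  b_232 = 2;  b_233 = 4;  b_234 = 14;  b_235 = 5;  b_236 = 5;  b_237 = 6
  b_238 = 11;  b_239 = 13;  b_240 = 13;  b_241 = 1;  b_242 = 15;  b_243 = 8
  b_244 = 3;  b_245 = 2;  b_246 = 11;  b_247 = 8;  b_248 = 2;  b_249 = 8
  b_250 = 9;  b_251 = 13;  b_252 = 6;  b_253 = 4;  b_254 = 1;  b_255 = 16
  b_256 = 13;  b_257 = 5;  b_258 = 2;  b_259 = 16;  b_260 = 5;  b_261 = 12
  b_262 = 3;  b_263 = 8;  b_264 = 5;  b_265 = 3;  b_266 = 15;  b_267 = 7
  b_268 = 0;  b_269 = 0;  b_270 = 15;  b_271 = 0;  b_272 = 13;  b_273 = 3
  b_274 = 9;  b_275 = 12;  b_276 = 5;  b_277 = 2;  b_278 = 9;  b_279 = 5
  b_280 = 15;  b_281 = 5;  b_282 = 14;  b_283 = 13;  b_284 = 12;  b_285 = 5
  b_286 = 13;  b_287 = 9;  b_288 = 10;  b_289 = 7;  b_290 = 15;  b_291 = 16
  b_292 = 11;  b_293 = 1;  b_294 = 15;  b_295 = 11;  b_296 = 3;  b_297 = 8
  b_298 = 15;  b_299 = 3;  b_300 = 1;  b_301 = 9;  b_302 = 6;  b_303 = 8
  b_304 = 7;  b_305 = 7;  b_306 = 2;  b_307 = 12;  b_308 = 2;  b_309 = 4
  b_310 = 3;  b_311 = 5;  b_312 = 0;  b_313 = 14;  b_314 = 1;  b_315 = 11
  b_316 = 15;  b_317 = 12;  b_318 = 5;  b_319 = 10;  b_320 = 9;  b_321 = 4
  b_322 = 3;  b_323 = 3;  b_324 = 0;  b_325 = 10;  b_326 = 4;  b_327 = 3
  b_328 = 10;  b_329 = 0;  b_330 = 7;  b_331 = 2;  b_332 = 14;  b_333 = 2
  b_334 = 8;  b_335 = 0;  b_336 = 13;  b_337 = 5;  b_338 = 9;  b_339 = 16
  b_340 = 2;  b_341 = 10;  b_342 = 14;  b_343 = 0;  b_344 = 13;  b_345 = 13
  b_346 = 9;  b_347 = 15;  b_348 = 7;  b_349 = 8;  b_350 = 0;  b_351 = 14
  b_352 = 5;  b_353 = 11;  b_354 = 6;  b_355 = 6;  b_356 = 4;  b_357 = 3
  b_358 = 16;  b_359 = 0;  b_360 = 2;  b_361 = 10
b_362 = 6·10 + 2·2 + 12·0 + 9·16 = 4
b_363 = 6·4 + 2·10 + 12·2 + 9·0 = 0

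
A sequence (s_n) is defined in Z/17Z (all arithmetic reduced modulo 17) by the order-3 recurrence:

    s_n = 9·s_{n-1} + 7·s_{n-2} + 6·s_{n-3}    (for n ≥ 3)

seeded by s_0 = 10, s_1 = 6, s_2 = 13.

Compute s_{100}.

1

s_3 = 9·13 + 7·6 + 6·10 = 15
s_4 = 9·15 + 7·13 + 6·6 = 7
s_5 = 9·7 + 7·15 + 6·13 = 8
s_6 = 9·8 + 7·7 + 6·15 = 7
s_7 = 9·7 + 7·8 + 6·7 = 8
s_8 = 9·8 + 7·7 + 6·8 = 16
s_9 = 9·16 + 7·8 + 6·7 = 4
s_10 = 9·4 + 7·16 + 6·8 = 9
s_11 = 9·9 + 7·4 + 6·16 = 1
s_12 = 9·1 + 7·9 + 6·4 = 11
s_13 = 9·11 + 7·1 + 6·9 = 7
s_14 = 9·7 + 7·11 + 6·1 = 10
s_15 = 9·10 + 7·7 + 6·11 = 1
s_16 = 9·1 + 7·10 + 6·7 = 2
s_17 = 9·2 + 7·1 + 6·10 = 0
s_18 = 9·0 + 7·2 + 6·1 = 3
s_19 = 9·3 + 7·0 + 6·2 = 5
s_20 = 9·5 + 7·3 + 6·0 = 15
s_21 = 9·15 + 7·5 + 6·3 = 1
s_22 = 9·1 + 7·15 + 6·5 = 8
s_23 = 9·8 + 7·1 + 6·15 = 16
s_24 = 9·16 + 7·8 + 6·1 = 2
s_25 = 9·2 + 7·16 + 6·8 = 8
s_26 = 9·8 + 7·2 + 6·16 = 12
s_27 = 9·12 + 7·8 + 6·2 = 6
s_28 = 9·6 + 7·12 + 6·8 = 16
s_29 = 9·16 + 7·6 + 6·12 = 3
s_30 = 9·3 + 7·16 + 6·6 = 5
s_31 = 9·5 + 7·3 + 6·16 = 9
s_32 = 9·9 + 7·5 + 6·3 = 15
s_33 = 9·15 + 7·9 + 6·5 = 7
s_34 = 9·7 + 7·15 + 6·9 = 1
s_35 = 9·1 + 7·7 + 6·15 = 12
s_36 = 9·12 + 7·1 + 6·7 = 4
s_37 = 9·4 + 7·12 + 6·1 = 7
s_38 = 9·7 + 7·4 + 6·12 = 10
s_39 = 9·10 + 7·7 + 6·4 = 10
s_40 = 9·10 + 7·10 + 6·7 = 15
s_41 = 9·15 + 7·10 + 6·10 = 10
s_42 = 9·10 + 7·15 + 6·10 = 0
s_43 = 9·0 + 7·10 + 6·15 = 7
s_44 = 9·7 + 7·0 + 6·10 = 4
s_45 = 9·4 + 7·7 + 6·0 = 0
s_46 = 9·0 + 7·4 + 6·7 = 2
s_47 = 9·2 + 7·0 + 6·4 = 8
s_48 = 9·8 + 7·2 + 6·0 = 1
s_49 = 9·1 + 7·8 + 6·2 = 9
s_50 = 9·9 + 7·1 + 6·8 = 0
s_51 = 9·0 + 7·9 + 6·1 = 1
s_52 = 9·1 + 7·0 + 6·9 = 12
s_53 = 9·12 + 7·1 + 6·0 = 13
s_54 = 9·13 + 7·12 + 6·1 = 3
s_55 = 9·3 + 7·13 + 6·12 = 3
s_56 = 9·3 + 7·3 + 6·13 = 7
s_57 = 9·7 + 7·3 + 6·3 = 0
s_58 = 9·0 + 7·7 + 6·3 = 16
s_59 = 9·16 + 7·0 + 6·7 = 16
s_60 = 9·16 + 7·16 + 6·0 = 1
s_61 = 9·1 + 7·16 + 6·16 = 13
s_62 = 9·13 + 7·1 + 6·16 = 16
s_63 = 9·16 + 7·13 + 6·1 = 3
s_64 = 9·3 + 7·16 + 6·13 = 13
s_65 = 9·13 + 7·3 + 6·16 = 13
s_66 = 9·13 + 7·13 + 6·3 = 5
s_67 = 9·5 + 7·13 + 6·13 = 10
s_68 = 9·10 + 7·5 + 6·13 = 16
s_69 = 9·16 + 7·10 + 6·5 = 6
s_70 = 9·6 + 7·16 + 6·10 = 5
s_71 = 9·5 + 7·6 + 6·16 = 13
s_72 = 9·13 + 7·5 + 6·6 = 1
s_73 = 9·1 + 7·13 + 6·5 = 11
s_74 = 9·11 + 7·1 + 6·13 = 14
s_75 = 9·14 + 7·11 + 6·1 = 5
s_76 = 9·5 + 7·14 + 6·11 = 5
s_77 = 9·5 + 7·5 + 6·14 = 11
s_78 = 9·11 + 7·5 + 6·5 = 11
s_79 = 9·11 + 7·11 + 6·5 = 2
s_80 = 9·2 + 7·11 + 6·11 = 8
s_81 = 9·8 + 7·2 + 6·11 = 16
s_82 = 9·16 + 7·8 + 6·2 = 8
s_83 = 9·8 + 7·16 + 6·8 = 11
s_84 = 9·11 + 7·8 + 6·16 = 13
s_85 = 9·13 + 7·11 + 6·8 = 4
s_86 = 9·4 + 7·13 + 6·11 = 6
s_87 = 9·6 + 7·4 + 6·13 = 7
s_88 = 9·7 + 7·6 + 6·4 = 10
s_89 = 9·10 + 7·7 + 6·6 = 5
s_90 = 9·5 + 7·10 + 6·7 = 4
s_91 = 9·4 + 7·5 + 6·10 = 12
s_92 = 9·12 + 7·4 + 6·5 = 13
s_93 = 9·13 + 7·12 + 6·4 = 4
s_94 = 9·4 + 7·13 + 6·12 = 12
s_95 = 9·12 + 7·4 + 6·13 = 10
s_96 = 9·10 + 7·12 + 6·4 = 11
s_97 = 9·11 + 7·10 + 6·12 = 3
s_98 = 9·3 + 7·11 + 6·10 = 11
s_99 = 9·11 + 7·3 + 6·11 = 16
s_100 = 9·16 + 7·11 + 6·3 = 1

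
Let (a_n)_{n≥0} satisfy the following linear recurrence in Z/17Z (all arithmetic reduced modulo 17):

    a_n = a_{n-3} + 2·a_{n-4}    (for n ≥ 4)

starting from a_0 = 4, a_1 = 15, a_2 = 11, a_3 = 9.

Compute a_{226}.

12

a_4 = 0·9 + 0·11 + 1·15 + 2·4 = 6
a_5 = 0·6 + 0·9 + 1·11 + 2·15 = 7
a_6 = 0·7 + 0·6 + 1·9 + 2·11 = 14
a_7 = 0·14 + 0·7 + 1·6 + 2·9 = 7
a_8 = 0·7 + 0·14 + 1·7 + 2·6 = 2
a_9 = 0·2 + 0·7 + 1·14 + 2·7 = 11
Continuing the recurrence:
  a_10 = 1;  a_11 = 16;  a_12 = 15;  a_13 = 6;  a_14 = 1;  a_15 = 13
  a_16 = 2;  a_17 = 13;  a_18 = 15;  a_19 = 11;  a_20 = 0;  a_21 = 7
  a_22 = 7;  a_23 = 5;  a_24 = 7;  a_25 = 4;  a_26 = 2;  a_27 = 0
  a_28 = 1;  a_29 = 10;  a_30 = 4;  a_31 = 1;  a_32 = 12;  a_33 = 7
  a_34 = 9;  a_35 = 14;  a_36 = 14;  a_37 = 6;  a_38 = 15;  a_39 = 8
  a_40 = 0;  a_41 = 10;  a_42 = 4;  a_43 = 16;  a_44 = 10;  a_45 = 7
  a_46 = 7;  a_47 = 8;  a_48 = 10;  a_49 = 4;  a_50 = 5;  a_51 = 9
  a_52 = 7;  a_53 = 13;  a_54 = 2;  a_55 = 8;  a_56 = 10;  a_57 = 11
  a_58 = 12;  a_59 = 9;  a_60 = 14;  a_61 = 0;  a_62 = 16;  a_63 = 15
  a_64 = 11;  a_65 = 16;  a_66 = 13;  a_67 = 7;  a_68 = 4;  a_69 = 11
  a_70 = 16;  a_71 = 1;  a_72 = 2;  a_73 = 4;  a_74 = 16;  a_75 = 4
  a_76 = 8;  a_77 = 7;  a_78 = 2;  a_79 = 16;  a_80 = 6;  a_81 = 16
  a_82 = 3;  a_83 = 4;  a_84 = 11;  a_85 = 1;  a_86 = 10;  a_87 = 2
  a_88 = 6;  a_89 = 12;  a_90 = 5;  a_91 = 10;  a_92 = 7;  a_93 = 12
  a_94 = 3;  a_95 = 10;  a_96 = 9;  a_97 = 10;  a_98 = 16;  a_99 = 12
  a_100 = 11;  a_101 = 2;  a_102 = 10;  a_103 = 1;  a_104 = 7;  a_105 = 14
  a_106 = 4;  a_107 = 9;  a_108 = 11;  a_109 = 15;  a_110 = 0;  a_111 = 12
  a_112 = 3;  a_113 = 13;  a_114 = 12;  a_115 = 10;  a_116 = 2;  a_117 = 4
  a_118 = 0;  a_119 = 5;  a_120 = 8;  a_121 = 8;  a_122 = 5;  a_123 = 1
  a_124 = 7;  a_125 = 4;  a_126 = 11;  a_127 = 9;  a_128 = 1;  a_129 = 2
  a_130 = 14;  a_131 = 2;  a_132 = 4;  a_133 = 1;  a_134 = 13;  a_135 = 8
  a_136 = 9;  a_137 = 15;  a_138 = 0;  a_139 = 8;  a_140 = 16;  a_141 = 13
  a_142 = 8;  a_143 = 15;  a_144 = 11;  a_145 = 0;  a_146 = 14;  a_147 = 7
  a_148 = 5;  a_149 = 14;  a_150 = 1;  a_151 = 2;  a_152 = 7;  a_153 = 12
  a_154 = 4;  a_155 = 11;  a_156 = 9;  a_157 = 11;  a_158 = 2;  a_159 = 14
  a_160 = 12;  a_161 = 7;  a_162 = 1;  a_163 = 6;  a_164 = 14;  a_165 = 15
  a_166 = 8;  a_167 = 9;  a_168 = 9;  a_169 = 4;  a_170 = 8;  a_171 = 10
  a_172 = 5;  a_173 = 16;  a_174 = 9;  a_175 = 8;  a_176 = 9;  a_177 = 7
  a_178 = 9;  a_179 = 8;  a_180 = 8;  a_181 = 6;  a_182 = 9;  a_183 = 7
  a_184 = 5;  a_185 = 4;  a_186 = 8;  a_187 = 2;  a_188 = 14;  a_189 = 16
  a_190 = 1;  a_191 = 1;  a_192 = 10;  a_193 = 16;  a_194 = 3;  a_195 = 12
  a_196 = 2;  a_197 = 1;  a_198 = 1;  a_199 = 9;  a_200 = 5;  a_201 = 3
  a_202 = 11;  a_203 = 6;  a_204 = 13;  a_205 = 0;  a_206 = 11;  a_207 = 8
  a_208 = 9;  a_209 = 11;  a_210 = 13;  a_211 = 8;  a_212 = 12;  a_213 = 1
  a_214 = 0;  a_215 = 11;  a_216 = 8;  a_217 = 2;  a_218 = 11;  a_219 = 13
  a_220 = 1;  a_221 = 15;  a_222 = 1;  a_223 = 10;  a_224 = 0
a_225 = 0·0 + 0·10 + 1·1 + 2·15 = 14
a_226 = 0·14 + 0·0 + 1·10 + 2·1 = 12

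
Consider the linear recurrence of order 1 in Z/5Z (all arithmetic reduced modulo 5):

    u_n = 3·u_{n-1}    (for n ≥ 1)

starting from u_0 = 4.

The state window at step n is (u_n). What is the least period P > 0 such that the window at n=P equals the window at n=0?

n=0: window = (4)
n=1: window = (2)
n=2: window = (1)
n=3: window = (3)
n=4: window = (4)
window at n=4 equals window at n=0 → period = 4

4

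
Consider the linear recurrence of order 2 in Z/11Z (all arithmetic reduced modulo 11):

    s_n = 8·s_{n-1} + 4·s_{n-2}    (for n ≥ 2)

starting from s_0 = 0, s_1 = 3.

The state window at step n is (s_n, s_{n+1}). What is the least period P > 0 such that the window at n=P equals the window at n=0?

10

n=0: window = (0, 3)
n=1: window = (3, 2)
n=2: window = (2, 6)
n=3: window = (6, 1)
n=4: window = (1, 10)
n=5: window = (10, 7)
n=6: window = (7, 8)
n=7: window = (8, 4)
n=8: window = (4, 9)
n=9: window = (9, 0)
n=10: window = (0, 3)
window at n=10 equals window at n=0 → period = 10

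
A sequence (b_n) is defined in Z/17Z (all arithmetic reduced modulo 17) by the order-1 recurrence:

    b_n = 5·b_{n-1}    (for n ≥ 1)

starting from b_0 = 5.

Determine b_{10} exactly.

11

b_1 = 5·5 = 8
b_2 = 5·8 = 6
b_3 = 5·6 = 13
b_4 = 5·13 = 14
b_5 = 5·14 = 2
b_6 = 5·2 = 10
b_7 = 5·10 = 16
b_8 = 5·16 = 12
b_9 = 5·12 = 9
b_10 = 5·9 = 11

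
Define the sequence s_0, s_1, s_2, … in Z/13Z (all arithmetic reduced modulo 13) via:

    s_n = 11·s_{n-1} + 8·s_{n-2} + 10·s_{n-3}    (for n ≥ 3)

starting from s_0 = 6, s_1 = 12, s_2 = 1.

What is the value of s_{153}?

s_3 = 11·1 + 8·12 + 10·6 = 11
s_4 = 11·11 + 8·1 + 10·12 = 2
s_5 = 11·2 + 8·11 + 10·1 = 3
s_6 = 11·3 + 8·2 + 10·11 = 3
s_7 = 11·3 + 8·3 + 10·2 = 12
s_8 = 11·12 + 8·3 + 10·3 = 4
Continuing the recurrence:
  s_9 = 1;  s_10 = 7;  s_11 = 8;  s_12 = 11;  s_13 = 8;  s_14 = 9
  s_15 = 0;  s_16 = 9;  s_17 = 7;  s_18 = 6;  s_19 = 4;  s_20 = 6
  s_21 = 2;  s_22 = 6;  s_23 = 12;  s_24 = 5;  s_25 = 3;  s_26 = 11
  s_27 = 0;  s_28 = 1;  s_29 = 4;  s_30 = 0;  s_31 = 3;  s_32 = 8
  s_33 = 8;  s_34 = 0;  s_35 = 1;  s_36 = 0;  s_37 = 8;  s_38 = 7
  s_39 = 11;  s_40 = 10;  s_41 = 8;  s_42 = 5;  s_43 = 11;  s_44 = 7
  s_45 = 7;  s_46 = 9;  s_47 = 4;  s_48 = 4;  s_49 = 10;  s_50 = 0
  s_51 = 3;  s_52 = 3;  s_53 = 5;  s_54 = 5;  s_55 = 8;  s_56 = 9
  s_57 = 5;  s_58 = 12;  s_59 = 2;  s_60 = 12;  s_61 = 8;  s_62 = 9
  s_63 = 10;  s_64 = 2;  s_65 = 10;  s_66 = 5;  s_67 = 12;  s_68 = 12
  s_69 = 5;  s_70 = 11;  s_71 = 8;  s_72 = 5;  s_73 = 8;  s_74 = 0
  s_75 = 10;  s_76 = 8;  s_77 = 12;  s_78 = 10;  s_79 = 0;  s_80 = 5
  s_81 = 12;  s_82 = 3;  s_83 = 10;  s_84 = 7;  s_85 = 5;  s_86 = 3
  s_87 = 0;  s_88 = 9;  s_89 = 12;  s_90 = 9;  s_91 = 12;  s_92 = 12
  s_93 = 6;  s_94 = 9;  s_95 = 7;  s_96 = 1;  s_97 = 1;  s_98 = 11
  s_99 = 9;  s_100 = 2;  s_101 = 9;  s_102 = 10;  s_103 = 7;  s_104 = 0
  s_105 = 0;  s_106 = 5;  s_107 = 3;  s_108 = 8;  s_109 = 6;  s_110 = 4
  s_111 = 3;  s_112 = 8;  s_113 = 9;  s_114 = 11;  s_115 = 0;  s_116 = 9
  s_117 = 1;  s_118 = 5;  s_119 = 10;  s_120 = 4;  s_121 = 5;  s_122 = 5
  s_123 = 5;  s_124 = 2;  s_125 = 8;  s_126 = 11;  s_127 = 10;  s_128 = 5
  s_129 = 11;  s_130 = 1;  s_131 = 6;  s_132 = 2;  s_133 = 2;  s_134 = 7
  s_135 = 9;  s_136 = 6;  s_137 = 0;  s_138 = 8;  s_139 = 5;  s_140 = 2
  s_141 = 12;  s_142 = 3;  s_143 = 6;  s_144 = 2;  s_145 = 9;  s_146 = 6
  s_147 = 2;  s_148 = 4;  s_149 = 3;  s_150 = 7;  s_151 = 11
s_152 = 11·11 + 8·7 + 10·3 = 12
s_153 = 11·12 + 8·11 + 10·7 = 4

4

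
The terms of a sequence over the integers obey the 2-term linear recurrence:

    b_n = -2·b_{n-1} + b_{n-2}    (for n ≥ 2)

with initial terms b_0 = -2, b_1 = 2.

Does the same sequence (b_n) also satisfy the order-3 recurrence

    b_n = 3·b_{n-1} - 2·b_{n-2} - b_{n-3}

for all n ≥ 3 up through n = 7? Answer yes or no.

Terms b_0..b_7: -2, 2, -6, 14, -34, 82, -198, 478
n=3: candidate gives -20, actual b_3 = 14 ✗

no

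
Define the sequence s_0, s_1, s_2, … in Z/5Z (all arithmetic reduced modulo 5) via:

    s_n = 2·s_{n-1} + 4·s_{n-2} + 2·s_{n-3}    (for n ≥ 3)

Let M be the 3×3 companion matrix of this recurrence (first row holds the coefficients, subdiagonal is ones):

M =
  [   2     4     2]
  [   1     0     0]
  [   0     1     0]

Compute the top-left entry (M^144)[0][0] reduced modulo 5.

3

(M^144)[0][0] is the top entry after applying M 144 times to the unit state (1, 0, 0). Equivalently it is h_{146} for the auxiliary sequence (h_n) obeying the same recurrence with h_2 = 1 and h_i = 0 for 0 ≤ i < 2:
h_3 = 2·1 + 4·0 + 2·0 = 2
h_4 = 2·2 + 4·1 + 2·0 = 3
h_5 = 2·3 + 4·2 + 2·1 = 1
h_6 = 2·1 + 4·3 + 2·2 = 3
h_7 = 2·3 + 4·1 + 2·3 = 1
h_8 = 2·1 + 4·3 + 2·1 = 1
h_9 = 2·1 + 4·1 + 2·3 = 2
h_10 = 2·2 + 4·1 + 2·1 = 0
h_11 = 2·0 + 4·2 + 2·1 = 0
h_12 = 2·0 + 4·0 + 2·2 = 4
h_13 = 2·4 + 4·0 + 2·0 = 3
h_14 = 2·3 + 4·4 + 2·0 = 2
h_15 = 2·2 + 4·3 + 2·4 = 4
h_16 = 2·4 + 4·2 + 2·3 = 2
h_17 = 2·2 + 4·4 + 2·2 = 4
h_18 = 2·4 + 4·2 + 2·4 = 4
h_19 = 2·4 + 4·4 + 2·2 = 3
h_20 = 2·3 + 4·4 + 2·4 = 0
h_21 = 2·0 + 4·3 + 2·4 = 0
h_22 = 2·0 + 4·0 + 2·3 = 1
(h_20, h_21, h_22) = (0, 0, 1) = (h_0, h_1, h_2), so the sequence has period 20.
146 ≡ 6 (mod 20), hence h_146 = h_6 = 3.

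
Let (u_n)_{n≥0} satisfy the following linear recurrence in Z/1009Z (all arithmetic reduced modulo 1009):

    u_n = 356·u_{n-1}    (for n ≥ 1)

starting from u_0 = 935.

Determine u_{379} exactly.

u_1 = 356·935 = 899
u_2 = 356·899 = 191
u_3 = 356·191 = 393
u_4 = 356·393 = 666
u_5 = 356·666 = 990
u_6 = 356·990 = 299
Continuing the recurrence:
  u_7 = 499;  u_8 = 60;  u_9 = 171;  u_10 = 336;  u_11 = 554;  u_12 = 469
  u_13 = 479;  u_14 = 3;  u_15 = 59;  u_16 = 824;  u_17 = 734;  u_18 = 982
  u_19 = 478;  u_20 = 656;  u_21 = 457;  u_22 = 243;  u_23 = 743;  u_24 = 150
  u_25 = 932;  u_26 = 840;  u_27 = 376;  u_28 = 668;  u_29 = 693;  u_30 = 512
  u_31 = 652;  u_32 = 42;  u_33 = 826;  u_34 = 437;  u_35 = 186;  u_36 = 631
  u_37 = 638;  u_38 = 103;  u_39 = 344;  u_40 = 375;  u_41 = 312;  u_42 = 82
  u_43 = 940;  u_44 = 661;  u_45 = 219;  u_46 = 271;  u_47 = 621;  u_48 = 105
  u_49 = 47;  u_50 = 588;  u_51 = 465;  u_52 = 64;  u_53 = 586;  u_54 = 762
  u_55 = 860;  u_56 = 433;  u_57 = 780;  u_58 = 205;  u_59 = 332;  u_60 = 139
  u_61 = 43;  u_62 = 173;  u_63 = 39;  u_64 = 767;  u_65 = 622;  u_66 = 461
  u_67 = 658;  u_68 = 160;  u_69 = 456;  u_70 = 896;  u_71 = 132;  u_72 = 578
  u_73 = 941;  u_74 = 8;  u_75 = 830;  u_76 = 852;  u_77 = 612;  u_78 = 937
  u_79 = 602;  u_80 = 404;  u_81 = 546;  u_82 = 648;  u_83 = 636;  u_84 = 400
  u_85 = 131;  u_86 = 222;  u_87 = 330;  u_88 = 436;  u_89 = 839;  u_90 = 20
  u_91 = 57;  u_92 = 112;  u_93 = 521;  u_94 = 829;  u_95 = 496;  u_96 = 1
  u_97 = 356;  u_98 = 611;  u_99 = 581;  u_100 = 1000;  u_101 = 832;  u_102 = 555
  u_103 = 825;  u_104 = 81;  u_105 = 584;  u_106 = 50;  u_107 = 647;  u_108 = 280
  u_109 = 798;  u_110 = 559;  u_111 = 231;  u_112 = 507;  u_113 = 890;  u_114 = 14
  u_115 = 948;  u_116 = 482;  u_117 = 62;  u_118 = 883;  u_119 = 549;  u_120 = 707
  u_121 = 451;  u_122 = 125;  u_123 = 104;  u_124 = 700;  u_125 = 986;  u_126 = 893
  u_127 = 73;  u_128 = 763;  u_129 = 207;  u_130 = 35;  u_131 = 352;  u_132 = 196
  u_133 = 155;  u_134 = 694;  u_135 = 868;  u_136 = 254;  u_137 = 623;  u_138 = 817
  u_139 = 260;  u_140 = 741;  u_141 = 447;  u_142 = 719;  u_143 = 687;  u_144 = 394
  u_145 = 13;  u_146 = 592;  u_147 = 880;  u_148 = 490;  u_149 = 892;  u_150 = 726
  u_151 = 152;  u_152 = 635;  u_153 = 44;  u_154 = 529;  u_155 = 650;  u_156 = 339
  u_157 = 613;  u_158 = 284;  u_159 = 204;  u_160 = 985;  u_161 = 537;  u_162 = 471
  u_163 = 182;  u_164 = 216;  u_165 = 212;  u_166 = 806;  u_167 = 380;  u_168 = 74
  u_169 = 110;  u_170 = 818;  u_171 = 616;  u_172 = 343;  u_173 = 19;  u_174 = 710
  u_175 = 510;  u_176 = 949;  u_177 = 838;  u_178 = 673;  u_179 = 455;  u_180 = 540
  u_181 = 530;  u_182 = 1006;  u_183 = 950;  u_184 = 185;  u_185 = 275;  u_186 = 27
  u_187 = 531;  u_188 = 353;  u_189 = 552;  u_190 = 766;  u_191 = 266;  u_192 = 859
  u_193 = 77;  u_194 = 169;  u_195 = 633;  u_196 = 341;  u_197 = 316;  u_198 = 497
  u_199 = 357;  u_200 = 967;  u_201 = 183;  u_202 = 572;  u_203 = 823;  u_204 = 378
  u_205 = 371;  u_206 = 906;  u_207 = 665;  u_208 = 634;  u_209 = 697;  u_210 = 927
  u_211 = 69;  u_212 = 348;  u_213 = 790;  u_214 = 738;  u_215 = 388;  u_216 = 904
  u_217 = 962;  u_218 = 421;  u_219 = 544;  u_220 = 945;  u_221 = 423;  u_222 = 247
  u_223 = 149;  u_224 = 576;  u_225 = 229;  u_226 = 804;  u_227 = 677;  u_228 = 870
  u_229 = 966;  u_230 = 836;  u_231 = 970;  u_232 = 242;  u_233 = 387;  u_234 = 548
  u_235 = 351;  u_236 = 849;  u_237 = 553;  u_238 = 113;  u_239 = 877;  u_240 = 431
  u_241 = 68;  u_242 = 1001;  u_243 = 179;  u_244 = 157;  u_245 = 397;  u_246 = 72
  u_247 = 407;  u_248 = 605;  u_249 = 463;  u_250 = 361;  u_251 = 373;  u_252 = 609
  u_253 = 878;  u_254 = 787;  u_255 = 679;  u_256 = 573;  u_257 = 170;  u_258 = 989
  u_259 = 952;  u_260 = 897;  u_261 = 488;  u_262 = 180;  u_263 = 513;  u_264 = 1008
  u_265 = 653;  u_266 = 398;  u_267 = 428;  u_268 = 9;  u_269 = 177;  u_270 = 454
  u_271 = 184;  u_272 = 928;  u_273 = 425;  u_274 = 959;  u_275 = 362;  u_276 = 729
  u_277 = 211;  u_278 = 450;  u_279 = 778;  u_280 = 502;  u_281 = 119;  u_282 = 995
  u_283 = 61;  u_284 = 527;  u_285 = 947;  u_286 = 126;  u_287 = 460;  u_288 = 302
  u_289 = 558;  u_290 = 884;  u_291 = 905;  u_292 = 309;  u_293 = 23;  u_294 = 116
  u_295 = 936;  u_296 = 246;  u_297 = 802;  u_298 = 974;  u_299 = 657;  u_300 = 813
  u_301 = 854;  u_302 = 315;  u_303 = 141;  u_304 = 755;  u_305 = 386;  u_306 = 192
  u_307 = 749;  u_308 = 268;  u_309 = 562;  u_310 = 290;  u_311 = 322;  u_312 = 615
  u_313 = 996;  u_314 = 417;  u_315 = 129;  u_316 = 519;  u_317 = 117;  u_318 = 283
  u_319 = 857;  u_320 = 374;  u_321 = 965;  u_322 = 480;  u_323 = 359;  u_324 = 670
  u_325 = 396;  u_326 = 725;  u_327 = 805;  u_328 = 24;  u_329 = 472;  u_330 = 538
  u_331 = 827;  u_332 = 793;  u_333 = 797;  u_334 = 203;  u_335 = 629;  u_336 = 935
  u_337 = 899;  u_338 = 191;  u_339 = 393;  u_340 = 666;  u_341 = 990;  u_342 = 299
  u_343 = 499;  u_344 = 60;  u_345 = 171;  u_346 = 336;  u_347 = 554;  u_348 = 469
  u_349 = 479;  u_350 = 3;  u_351 = 59;  u_352 = 824;  u_353 = 734;  u_354 = 982
  u_355 = 478;  u_356 = 656;  u_357 = 457;  u_358 = 243;  u_359 = 743;  u_360 = 150
  u_361 = 932;  u_362 = 840;  u_363 = 376;  u_364 = 668;  u_365 = 693;  u_366 = 512
  u_367 = 652;  u_368 = 42;  u_369 = 826;  u_370 = 437;  u_371 = 186;  u_372 = 631
  u_373 = 638;  u_374 = 103;  u_375 = 344;  u_376 = 375;  u_377 = 312
u_378 = 356·312 = 82
u_379 = 356·82 = 940

940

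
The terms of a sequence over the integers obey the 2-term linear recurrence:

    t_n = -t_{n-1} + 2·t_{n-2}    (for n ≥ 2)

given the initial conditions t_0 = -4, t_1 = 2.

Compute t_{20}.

-2097154

t_2 = -1·2 + 2·-4 = -10
t_3 = -1·-10 + 2·2 = 14
t_4 = -1·14 + 2·-10 = -34
t_5 = -1·-34 + 2·14 = 62
t_6 = -1·62 + 2·-34 = -130
t_7 = -1·-130 + 2·62 = 254
t_8 = -1·254 + 2·-130 = -514
t_9 = -1·-514 + 2·254 = 1022
t_10 = -1·1022 + 2·-514 = -2050
t_11 = -1·-2050 + 2·1022 = 4094
t_12 = -1·4094 + 2·-2050 = -8194
t_13 = -1·-8194 + 2·4094 = 16382
t_14 = -1·16382 + 2·-8194 = -32770
t_15 = -1·-32770 + 2·16382 = 65534
t_16 = -1·65534 + 2·-32770 = -131074
t_17 = -1·-131074 + 2·65534 = 262142
t_18 = -1·262142 + 2·-131074 = -524290
t_19 = -1·-524290 + 2·262142 = 1048574
t_20 = -1·1048574 + 2·-524290 = -2097154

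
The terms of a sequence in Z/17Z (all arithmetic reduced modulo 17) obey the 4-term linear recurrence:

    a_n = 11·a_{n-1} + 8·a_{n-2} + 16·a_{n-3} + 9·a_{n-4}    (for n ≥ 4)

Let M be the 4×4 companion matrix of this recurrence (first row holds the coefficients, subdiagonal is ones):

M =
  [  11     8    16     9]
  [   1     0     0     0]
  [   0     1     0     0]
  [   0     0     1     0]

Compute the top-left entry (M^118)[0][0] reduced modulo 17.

(M^118)[0][0] is the top entry after applying M 118 times to the unit state (1, 0, 0, 0). Equivalently it is h_{121} for the auxiliary sequence (h_n) obeying the same recurrence with h_3 = 1 and h_i = 0 for 0 ≤ i < 3:
h_4 = 11·1 + 8·0 + 16·0 + 9·0 = 11
h_5 = 11·11 + 8·1 + 16·0 + 9·0 = 10
h_6 = 11·10 + 8·11 + 16·1 + 9·0 = 10
h_7 = 11·10 + 8·10 + 16·11 + 9·1 = 1
h_8 = 11·1 + 8·10 + 16·10 + 9·11 = 10
h_9 = 11·10 + 8·1 + 16·10 + 9·10 = 11
h_10 = 11·11 + 8·10 + 16·1 + 9·10 = 1
h_11 = 11·1 + 8·11 + 16·10 + 9·1 = 13
h_12 = 11·13 + 8·1 + 16·11 + 9·10 = 9
h_13 = 11·9 + 8·13 + 16·1 + 9·11 = 12
h_14 = 11·12 + 8·9 + 16·13 + 9·1 = 13
h_15 = 11·13 + 8·12 + 16·9 + 9·13 = 7
h_16 = 11·7 + 8·13 + 16·12 + 9·9 = 12
h_17 = 11·12 + 8·7 + 16·13 + 9·12 = 11
h_18 = 11·11 + 8·12 + 16·7 + 9·13 = 4
h_19 = 11·4 + 8·11 + 16·12 + 9·7 = 13
h_20 = 11·13 + 8·4 + 16·11 + 9·12 = 0
h_21 = 11·0 + 8·13 + 16·4 + 9·11 = 12
h_22 = 11·12 + 8·0 + 16·13 + 9·4 = 2
h_23 = 11·2 + 8·12 + 16·0 + 9·13 = 14
h_24 = 11·14 + 8·2 + 16·12 + 9·0 = 5
h_25 = 11·5 + 8·14 + 16·2 + 9·12 = 1
h_26 = 11·1 + 8·5 + 16·14 + 9·2 = 4
h_27 = 11·4 + 8·1 + 16·5 + 9·14 = 3
h_28 = 11·3 + 8·4 + 16·1 + 9·5 = 7
h_29 = 11·7 + 8·3 + 16·4 + 9·1 = 4
h_30 = 11·4 + 8·7 + 16·3 + 9·4 = 14
h_31 = 11·14 + 8·4 + 16·7 + 9·3 = 2
h_32 = 11·2 + 8·14 + 16·4 + 9·7 = 6
h_33 = 11·6 + 8·2 + 16·14 + 9·4 = 2
h_34 = 11·2 + 8·6 + 16·2 + 9·14 = 7
h_35 = 11·7 + 8·2 + 16·6 + 9·2 = 3
h_36 = 11·3 + 8·7 + 16·2 + 9·6 = 5
h_37 = 11·5 + 8·3 + 16·7 + 9·2 = 5
h_38 = 11·5 + 8·5 + 16·3 + 9·7 = 2
h_39 = 11·2 + 8·5 + 16·5 + 9·3 = 16
h_40 = 11·16 + 8·2 + 16·5 + 9·5 = 11
h_41 = 11·11 + 8·16 + 16·2 + 9·5 = 3
h_42 = 11·3 + 8·11 + 16·16 + 9·2 = 4
h_43 = 11·4 + 8·3 + 16·11 + 9·16 = 14
h_44 = 11·14 + 8·4 + 16·3 + 9·11 = 10
h_45 = 11·10 + 8·14 + 16·4 + 9·3 = 7
h_46 = 11·7 + 8·10 + 16·14 + 9·4 = 9
h_47 = 11·9 + 8·7 + 16·10 + 9·14 = 16
h_48 = 11·16 + 8·9 + 16·7 + 9·10 = 8
h_49 = 11·8 + 8·16 + 16·9 + 9·7 = 15
h_50 = 11·15 + 8·8 + 16·16 + 9·9 = 5
h_51 = 11·5 + 8·15 + 16·8 + 9·16 = 5
h_52 = 11·5 + 8·5 + 16·15 + 9·8 = 16
h_53 = 11·16 + 8·5 + 16·5 + 9·15 = 6
h_54 = 11·6 + 8·16 + 16·5 + 9·5 = 13
h_55 = 11·13 + 8·6 + 16·16 + 9·5 = 16
h_56 = 11·16 + 8·13 + 16·6 + 9·16 = 10
h_57 = 11·10 + 8·16 + 16·13 + 9·6 = 7
h_58 = 11·7 + 8·10 + 16·16 + 9·13 = 3
h_59 = 11·3 + 8·7 + 16·10 + 9·16 = 2
h_60 = 11·2 + 8·3 + 16·7 + 9·10 = 10
h_61 = 11·10 + 8·2 + 16·3 + 9·7 = 16
h_62 = 11·16 + 8·10 + 16·2 + 9·3 = 9
h_63 = 11·9 + 8·16 + 16·10 + 9·2 = 14
h_64 = 11·14 + 8·9 + 16·16 + 9·10 = 11
h_65 = 11·11 + 8·14 + 16·9 + 9·16 = 11
h_66 = 11·11 + 8·11 + 16·14 + 9·9 = 4
h_67 = 11·4 + 8·11 + 16·11 + 9·14 = 9
h_68 = 11·9 + 8·4 + 16·11 + 9·11 = 15
h_69 = 11·15 + 8·9 + 16·4 + 9·11 = 9
h_70 = 11·9 + 8·15 + 16·9 + 9·4 = 8
h_71 = 11·8 + 8·9 + 16·15 + 9·9 = 5
h_72 = 11·5 + 8·8 + 16·9 + 9·15 = 7
h_73 = 11·7 + 8·5 + 16·8 + 9·9 = 3
h_74 = 11·3 + 8·7 + 16·5 + 9·8 = 3
h_75 = 11·3 + 8·3 + 16·7 + 9·5 = 10
h_76 = 11·10 + 8·3 + 16·3 + 9·7 = 7
h_77 = 11·7 + 8·10 + 16·3 + 9·3 = 11
h_78 = 11·11 + 8·7 + 16·10 + 9·3 = 7
h_79 = 11·7 + 8·11 + 16·7 + 9·10 = 10
h_80 = 11·10 + 8·7 + 16·11 + 9·7 = 14
h_81 = 11·14 + 8·10 + 16·7 + 9·11 = 3
h_82 = 11·3 + 8·14 + 16·10 + 9·7 = 11
h_83 = 11·11 + 8·3 + 16·14 + 9·10 = 0
h_84 = 11·0 + 8·11 + 16·3 + 9·14 = 7
h_85 = 11·7 + 8·0 + 16·11 + 9·3 = 8
h_86 = 11·8 + 8·7 + 16·0 + 9·11 = 5
h_87 = 11·5 + 8·8 + 16·7 + 9·0 = 10
h_88 = 11·10 + 8·5 + 16·8 + 9·7 = 1
h_89 = 11·1 + 8·10 + 16·5 + 9·8 = 5
h_90 = 11·5 + 8·1 + 16·10 + 9·5 = 13
h_91 = 11·13 + 8·5 + 16·1 + 9·10 = 0
h_92 = 11·0 + 8·13 + 16·5 + 9·1 = 6
h_93 = 11·6 + 8·0 + 16·13 + 9·5 = 13
h_94 = 11·13 + 8·6 + 16·0 + 9·13 = 2
h_95 = 11·2 + 8·13 + 16·6 + 9·0 = 1
h_96 = 11·1 + 8·2 + 16·13 + 9·6 = 0
h_97 = 11·0 + 8·1 + 16·2 + 9·13 = 4
h_98 = 11·4 + 8·0 + 16·1 + 9·2 = 10
h_99 = 11·10 + 8·4 + 16·0 + 9·1 = 15
h_100 = 11·15 + 8·10 + 16·4 + 9·0 = 3
h_101 = 11·3 + 8·15 + 16·10 + 9·4 = 9
h_102 = 11·9 + 8·3 + 16·15 + 9·10 = 11
h_103 = 11·11 + 8·9 + 16·3 + 9·15 = 2
h_104 = 11·2 + 8·11 + 16·9 + 9·3 = 9
h_105 = 11·9 + 8·2 + 16·11 + 9·9 = 15
h_106 = 11·15 + 8·9 + 16·2 + 9·11 = 11
h_107 = 11·11 + 8·15 + 16·9 + 9·2 = 12
h_108 = 11·12 + 8·11 + 16·15 + 9·9 = 14
h_109 = 11·14 + 8·12 + 16·11 + 9·15 = 0
h_110 = 11·0 + 8·14 + 16·12 + 9·11 = 12
h_111 = 11·12 + 8·0 + 16·14 + 9·12 = 5
h_112 = 11·5 + 8·12 + 16·0 + 9·14 = 5
h_113 = 11·5 + 8·5 + 16·12 + 9·0 = 15
h_114 = 11·15 + 8·5 + 16·5 + 9·12 = 2
h_115 = 11·2 + 8·15 + 16·5 + 9·5 = 12
h_116 = 11·12 + 8·2 + 16·15 + 9·5 = 8
h_117 = 11·8 + 8·12 + 16·2 + 9·15 = 11
h_118 = 11·11 + 8·8 + 16·12 + 9·2 = 4
h_119 = 11·4 + 8·11 + 16·8 + 9·12 = 11
h_120 = 11·11 + 8·4 + 16·11 + 9·8 = 10
h_121 = 11·10 + 8·11 + 16·4 + 9·11 = 4

4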